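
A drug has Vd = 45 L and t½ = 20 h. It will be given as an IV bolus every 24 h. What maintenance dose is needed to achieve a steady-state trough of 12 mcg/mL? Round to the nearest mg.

τ/t½ = 24/20 ≈ 1.2, so f = (1/2)^(24/20) ≈ 0.435275.
Cmin,ss = (D/Vd)·f/(1−f), so D = Cmin,ss·Vd·(1−f)/f.
D = 12 × 45 × (1−f)/f ≈ 12 × 45 × 1.29740 ≈ 700.60 mg.

701 mg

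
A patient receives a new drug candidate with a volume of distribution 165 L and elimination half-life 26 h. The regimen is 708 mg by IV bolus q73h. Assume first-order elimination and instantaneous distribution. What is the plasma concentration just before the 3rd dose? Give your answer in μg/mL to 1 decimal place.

0.7 μg/mL

f = (1/2)^(τ/t½) = (1/2)^(73/26) ≈ 0.1428.
C₀ = D/Vd = 708/165 ≈ 4.291 μg/mL.
Before the 3rd dose, 2 doses have been given. Superposition: Cmin = C₀·(f + f²).
≈ 4.291 × (0.1428 + 0.0204) ≈ 4.291 × 0.1632 ≈ 0.700 μg/mL.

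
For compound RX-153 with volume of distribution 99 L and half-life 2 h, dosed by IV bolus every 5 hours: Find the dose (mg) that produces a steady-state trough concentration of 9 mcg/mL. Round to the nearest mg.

τ/t½ = 5/2 ≈ 2.5, so f = (1/2)^(5/2) ≈ 0.176777.
Cmin,ss = (D/Vd)·f/(1−f), so D = Cmin,ss·Vd·(1−f)/f.
D = 9 × 99 × (1−f)/f ≈ 9 × 99 × 4.65684 ≈ 4149.24 mg.

4149 mg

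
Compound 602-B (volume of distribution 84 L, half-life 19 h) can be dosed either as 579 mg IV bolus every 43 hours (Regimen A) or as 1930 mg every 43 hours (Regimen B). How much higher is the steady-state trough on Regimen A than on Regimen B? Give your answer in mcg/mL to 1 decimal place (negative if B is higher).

-4.2 mcg/mL

Regimen A: f = (1/2)^(43/19) ≈ 0.2083; Cmin,ss = (579/84)·f/(1−f) ≈ 1.814 mcg/mL.
Regimen B: f = (1/2)^(43/19) ≈ 0.2083; Cmin,ss = (1930/84)·f/(1−f) ≈ 6.045 mcg/mL.
Difference ≈ 1.814 − 6.045 ≈ -4.231 mcg/mL.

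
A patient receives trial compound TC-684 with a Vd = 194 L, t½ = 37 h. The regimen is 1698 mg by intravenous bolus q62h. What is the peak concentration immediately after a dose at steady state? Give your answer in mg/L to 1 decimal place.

τ/t½ = 62/37 ≈ 1.6757, so fraction remaining f = (1/2)^(62/37) ≈ 0.3130.
Accumulation ratio R = 1/(1 − f) ≈ 1/0.6870 ≈ 1.4556.
Each bolus raises the concentration by D/Vd = 1698/194 ≈ 8.753 mg/L.
Steady-state peak Cmax,ss = C₀·R ≈ 8.753 × 1.4556 ≈ 12.741 mg/L.

12.7 mg/L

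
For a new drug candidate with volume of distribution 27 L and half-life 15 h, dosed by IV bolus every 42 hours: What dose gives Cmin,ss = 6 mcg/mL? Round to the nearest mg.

966 mg

τ/t½ = 42/15 ≈ 2.8, so f = (1/2)^(42/15) ≈ 0.143587.
Cmin,ss = (D/Vd)·f/(1−f), so D = Cmin,ss·Vd·(1−f)/f.
D = 6 × 27 × (1−f)/f ≈ 6 × 27 × 5.96442 ≈ 966.24 mg.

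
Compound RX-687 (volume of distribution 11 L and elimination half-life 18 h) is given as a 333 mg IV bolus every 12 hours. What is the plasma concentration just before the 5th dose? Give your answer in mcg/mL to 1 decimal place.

f = (1/2)^(τ/t½) = (1/2)^(12/18) ≈ 0.6300.
C₀ = D/Vd = 333/11 ≈ 30.273 mcg/mL.
Before the 5th dose, 4 doses have been given. Superposition: Cmin = C₀·(f + f² + … + f^4).
≈ 30.273 × (0.6300 + 0.3969 + 0.2500 + 0.1575) ≈ 30.273 × 1.4344 ≈ 43.424 mcg/mL.

43.4 mcg/mL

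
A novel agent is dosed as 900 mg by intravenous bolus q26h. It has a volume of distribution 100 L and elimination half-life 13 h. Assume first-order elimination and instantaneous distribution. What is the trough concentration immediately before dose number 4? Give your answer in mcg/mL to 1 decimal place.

3.0 mcg/mL

f = (1/2)^(τ/t½) = (1/2)^(26/13) ≈ 0.2500.
C₀ = D/Vd = 900/100 ≈ 9.000 mcg/mL.
Before the 4th dose, 3 doses have been given. Superposition: Cmin = C₀·(f + f² + … + f^3).
≈ 9.000 × (0.2500 + 0.0625 + 0.0156) ≈ 9.000 × 0.3281 ≈ 2.953 mcg/mL.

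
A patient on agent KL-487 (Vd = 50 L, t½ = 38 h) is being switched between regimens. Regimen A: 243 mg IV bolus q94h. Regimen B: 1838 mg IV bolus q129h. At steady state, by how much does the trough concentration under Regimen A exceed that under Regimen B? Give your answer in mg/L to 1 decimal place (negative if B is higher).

-2.8 mg/L

Regimen A: f = (1/2)^(94/38) ≈ 0.1800; Cmin,ss = (243/50)·f/(1−f) ≈ 1.067 mg/L.
Regimen B: f = (1/2)^(129/38) ≈ 0.0951; Cmin,ss = (1838/50)·f/(1−f) ≈ 3.863 mg/L.
Difference ≈ 1.067 − 3.863 ≈ -2.796 mg/L.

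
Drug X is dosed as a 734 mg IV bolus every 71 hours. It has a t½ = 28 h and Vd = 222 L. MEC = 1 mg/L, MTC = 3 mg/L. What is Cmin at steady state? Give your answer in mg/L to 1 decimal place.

k = ln2/t½ = ln2/28 ≈ 0.024755 h⁻¹; fraction remaining f = e^(−kτ) = e^(−0.024755×71) ≈ 0.1725.
Accumulation ratio R = 1/(1 − f) ≈ 1/0.8275 ≈ 1.2085.
Single-dose peak C₀ = D/Vd = 734/222 ≈ 3.306 mg/L.
Steady-state peak Cmax,ss = C₀·R ≈ 3.306 × 1.2085 ≈ 3.995 mg/L.
One interval later, Cmin,ss = Cmax,ss·e^(−kτ) ≈ 3.995 × 0.1725 ≈ 0.689 mg/L.
Trough 0.7 mg/L vs MEC 1 mg/L: subtherapeutic.

0.7 mg/L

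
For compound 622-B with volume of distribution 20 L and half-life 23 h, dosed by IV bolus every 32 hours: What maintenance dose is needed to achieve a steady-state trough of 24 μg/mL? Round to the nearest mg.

779 mg

τ/t½ = 32/23 ≈ 1.3913, so f = (1/2)^(32/23) ≈ 0.381220.
Cmin,ss = (D/Vd)·f/(1−f), so D = Cmin,ss·Vd·(1−f)/f.
D = 24 × 20 × (1−f)/f ≈ 24 × 20 × 1.62316 ≈ 779.12 mg.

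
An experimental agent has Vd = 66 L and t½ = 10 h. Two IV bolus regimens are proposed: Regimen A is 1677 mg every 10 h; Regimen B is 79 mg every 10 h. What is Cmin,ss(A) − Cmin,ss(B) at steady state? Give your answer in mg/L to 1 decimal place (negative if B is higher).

Regimen A: f = (1/2)^(10/10) ≈ 0.5000; Cmin,ss = (1677/66)·f/(1−f) ≈ 25.409 mg/L.
Regimen B: f = (1/2)^(10/10) ≈ 0.5000; Cmin,ss = (79/66)·f/(1−f) ≈ 1.197 mg/L.
Difference ≈ 25.409 − 1.197 ≈ 24.212 mg/L.

24.2 mg/L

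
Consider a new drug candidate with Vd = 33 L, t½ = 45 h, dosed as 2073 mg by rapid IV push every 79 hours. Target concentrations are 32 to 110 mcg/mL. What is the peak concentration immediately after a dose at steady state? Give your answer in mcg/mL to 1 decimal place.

89.3 mcg/mL

k = ln2/t½ = ln2/45 ≈ 0.015403 h⁻¹; fraction remaining f = e^(−kτ) = e^(−0.015403×79) ≈ 0.2962.
Accumulation ratio R = 1/(1 − f) ≈ 1/0.7038 ≈ 1.4209.
Each bolus raises the concentration by D/Vd = 2073/33 ≈ 62.818 mcg/mL.
Cmax,ss = C₀/(1 − f) ≈ 62.818/0.7038 ≈ 89.255 mcg/mL.
Peak 89.3 mcg/mL vs MTC 110 mcg/mL: below toxic threshold.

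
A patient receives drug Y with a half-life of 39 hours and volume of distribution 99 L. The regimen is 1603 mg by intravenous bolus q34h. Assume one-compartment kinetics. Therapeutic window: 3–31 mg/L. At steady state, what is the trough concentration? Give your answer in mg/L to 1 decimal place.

τ/t½ = 34/39 ≈ 0.87179, so fraction remaining f = (1/2)^(34/39) ≈ 0.5465.
At steady state, accumulation factor R = 1/(1 − e^(−kτ)) ≈ 2.2051.
Each bolus raises the concentration by D/Vd = 1603/99 ≈ 16.192 mg/L.
Cmax,ss = C₀/(1 − f) ≈ 16.192/0.4535 ≈ 35.705 mg/L.
One interval later, Cmin,ss = Cmax,ss·e^(−kτ) ≈ 35.705 × 0.5465 ≈ 19.513 mg/L.
Trough 19.5 mg/L vs MEC 3 mg/L: adequate.

19.5 mg/L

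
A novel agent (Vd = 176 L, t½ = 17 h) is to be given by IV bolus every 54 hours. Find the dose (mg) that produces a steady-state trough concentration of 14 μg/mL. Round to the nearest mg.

19813 mg

τ/t½ = 54/17 ≈ 3.1765, so f = (1/2)^(54/17) ≈ 0.110608.
Cmin,ss = (D/Vd)·f/(1−f), so D = Cmin,ss·Vd·(1−f)/f.
D = 14 × 176 × (1−f)/f ≈ 14 × 176 × 8.04094 ≈ 19812.88 mg.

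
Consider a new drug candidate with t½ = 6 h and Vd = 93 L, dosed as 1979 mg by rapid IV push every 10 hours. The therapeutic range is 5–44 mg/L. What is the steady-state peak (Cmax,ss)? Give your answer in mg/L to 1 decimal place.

31.1 mg/L

Over one 10-h interval, 10/6 ≈ 1.6667 half-lives elapse, leaving f ≈ 0.3150 of each dose.
Accumulation ratio R = 1/(1 − f) ≈ 1/0.6850 ≈ 1.4599.
Single-dose peak C₀ = D/Vd = 1979/93 ≈ 21.280 mg/L.
Steady-state peak Cmax,ss = C₀·R ≈ 21.280 × 1.4599 ≈ 31.067 mg/L.
Peak 31.1 mg/L vs MTC 44 mg/L: below toxic threshold.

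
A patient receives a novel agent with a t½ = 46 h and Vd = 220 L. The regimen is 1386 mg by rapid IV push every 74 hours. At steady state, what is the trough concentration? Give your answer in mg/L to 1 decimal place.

3.1 mg/L

τ/t½ = 74/46 ≈ 1.6087, so fraction remaining f = (1/2)^(74/46) ≈ 0.3279.
Single-dose peak C₀ = D/Vd = 1386/220 ≈ 6.300 mg/L.
Steady-state trough Cmin,ss = C₀·f/(1−f) ≈ 6.300 × 0.3279/0.6721 ≈ 3.074 mg/L.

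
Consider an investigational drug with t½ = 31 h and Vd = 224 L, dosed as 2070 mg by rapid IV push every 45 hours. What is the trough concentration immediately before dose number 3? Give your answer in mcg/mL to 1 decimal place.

4.6 mcg/mL

f = (1/2)^(τ/t½) = (1/2)^(45/31) ≈ 0.3656.
C₀ = D/Vd = 2070/224 ≈ 9.241 mcg/mL.
Before the 3rd dose, 2 doses have been given. Superposition: Cmin = C₀·(f + f²).
≈ 9.241 × (0.3656 + 0.1337) ≈ 9.241 × 0.4993 ≈ 4.614 mcg/mL.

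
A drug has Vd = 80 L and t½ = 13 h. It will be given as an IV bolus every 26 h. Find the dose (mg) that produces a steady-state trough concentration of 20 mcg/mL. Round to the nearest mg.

τ/t½ = 26/13 ≈ 2, so f = (1/2)^(26/13) ≈ 0.250000.
Cmin,ss = (D/Vd)·f/(1−f), so D = Cmin,ss·Vd·(1−f)/f.
D = 20 × 80 × (1−f)/f ≈ 20 × 80 × 3.00000 ≈ 4800.00 mg.

4800 mg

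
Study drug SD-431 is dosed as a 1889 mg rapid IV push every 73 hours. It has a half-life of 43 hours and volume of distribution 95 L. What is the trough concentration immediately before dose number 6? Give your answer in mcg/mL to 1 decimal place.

8.8 mcg/mL

f = (1/2)^(τ/t½) = (1/2)^(73/43) ≈ 0.3083.
C₀ = D/Vd = 1889/95 ≈ 19.884 mcg/mL.
Before the 6th dose, 5 doses have been given. Superposition: Cmin = C₀·(f + f² + … + f^5).
≈ 19.884 × (0.3083 + 0.0950 + 0.0293 + 0.0090 + 0.0028) ≈ 19.884 × 0.4444 ≈ 8.836 mcg/mL.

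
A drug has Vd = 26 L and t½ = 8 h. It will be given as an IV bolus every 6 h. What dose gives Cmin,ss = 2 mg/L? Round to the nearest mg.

35 mg

τ/t½ = 6/8 ≈ 0.75, so f = (1/2)^(6/8) ≈ 0.594604.
Cmin,ss = (D/Vd)·f/(1−f), so D = Cmin,ss·Vd·(1−f)/f.
D = 2 × 26 × (1−f)/f ≈ 2 × 26 × 0.68179 ≈ 35.45 mg.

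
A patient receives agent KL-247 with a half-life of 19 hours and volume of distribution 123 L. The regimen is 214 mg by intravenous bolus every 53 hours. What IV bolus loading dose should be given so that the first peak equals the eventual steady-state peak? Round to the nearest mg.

f = (1/2)^(53/19) ≈ 0.144639; accumulation ratio R = 1/(1−f) ≈ 1.16910.
Loading dose to hit Cmax,ss on first dose: D_load = D_maint·R ≈ 214 × 1.16910 ≈ 250.19 mg.

250 mg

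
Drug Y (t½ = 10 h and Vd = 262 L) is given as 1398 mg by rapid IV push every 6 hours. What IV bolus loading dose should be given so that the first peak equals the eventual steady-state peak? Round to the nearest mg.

4109 mg

f = (1/2)^(6/10) ≈ 0.659754; accumulation ratio R = 1/(1−f) ≈ 2.93905.
Loading dose to hit Cmax,ss on first dose: D_load = D_maint·R ≈ 1398 × 2.93905 ≈ 4108.79 mg.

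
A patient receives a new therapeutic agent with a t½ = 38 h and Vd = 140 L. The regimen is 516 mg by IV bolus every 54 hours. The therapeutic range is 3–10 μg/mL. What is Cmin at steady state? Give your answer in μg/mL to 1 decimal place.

Over one 54-h interval, 54/38 ≈ 1.4211 half-lives elapse, leaving f ≈ 0.3734 of each dose.
At steady state, accumulation factor R = 1/(1 − e^(−kτ)) ≈ 1.5959.
Single-dose peak C₀ = D/Vd = 516/140 ≈ 3.686 μg/mL.
Cmax,ss = C₀/(1 − f) ≈ 3.686/0.6266 ≈ 5.883 μg/mL.
Steady-state trough Cmin,ss = Cmax,ss·f ≈ 5.883 × 0.3734 ≈ 2.197 μg/mL.
Trough 2.2 μg/mL vs MEC 3 μg/mL: subtherapeutic.

2.2 μg/mL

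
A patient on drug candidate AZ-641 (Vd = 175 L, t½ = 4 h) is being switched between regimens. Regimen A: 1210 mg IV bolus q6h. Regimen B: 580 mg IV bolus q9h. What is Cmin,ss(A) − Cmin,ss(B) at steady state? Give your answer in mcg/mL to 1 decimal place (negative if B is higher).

2.9 mcg/mL

Regimen A: f = (1/2)^(6/4) ≈ 0.3536; Cmin,ss = (1210/175)·f/(1−f) ≈ 3.782 mcg/mL.
Regimen B: f = (1/2)^(9/4) ≈ 0.2102; Cmin,ss = (580/175)·f/(1−f) ≈ 0.882 mcg/mL.
Difference ≈ 3.782 − 0.882 ≈ 2.900 mcg/mL.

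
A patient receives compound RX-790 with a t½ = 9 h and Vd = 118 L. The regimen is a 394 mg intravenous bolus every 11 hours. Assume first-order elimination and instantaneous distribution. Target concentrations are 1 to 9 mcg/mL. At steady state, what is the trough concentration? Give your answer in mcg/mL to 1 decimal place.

τ/t½ = 11/9 ≈ 1.2222, so fraction remaining f = (1/2)^(11/9) ≈ 0.4286.
At steady state, accumulation factor R = 1/(1 − e^(−kτ)) ≈ 1.7501.
Single-dose peak C₀ = D/Vd = 394/118 ≈ 3.339 mcg/mL.
Cmax,ss = C₀/(1 − f) ≈ 3.339/0.5714 ≈ 5.844 mcg/mL.
One interval later, Cmin,ss = Cmax,ss·e^(−kτ) ≈ 5.844 × 0.4286 ≈ 2.505 mcg/mL.
Trough 2.5 mcg/mL vs MEC 1 mcg/mL: adequate.

2.5 mcg/mL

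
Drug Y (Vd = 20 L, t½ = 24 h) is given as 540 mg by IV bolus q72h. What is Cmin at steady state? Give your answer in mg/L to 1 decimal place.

τ = 72 h = 3 half-lives, so f = (1/2)^3 = 0.125.
At steady state, R = 1/(1 − 0.125) = 8/7.
Single-dose peak C₀ = D/Vd = 540/20 = 27 mg/L.
Steady-state peak Cmax,ss = C₀·R = 27 × 8/7 ≈ 30.857 mg/L.
Steady-state trough Cmin,ss = Cmax,ss·f ≈ 30.857 × 0.125 ≈ 3.857 mg/L.

3.9 mg/L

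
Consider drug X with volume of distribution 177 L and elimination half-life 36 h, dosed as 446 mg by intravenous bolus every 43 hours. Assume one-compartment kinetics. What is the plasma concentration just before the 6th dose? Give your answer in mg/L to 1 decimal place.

f = (1/2)^(τ/t½) = (1/2)^(43/36) ≈ 0.4370.
C₀ = D/Vd = 446/177 ≈ 2.520 mg/L.
Before the 6th dose, 5 doses have been given. Superposition: Cmin = C₀·(f + f² + … + f^5).
≈ 2.520 × (0.4370 + 0.1910 + 0.0835 + 0.0365 + 0.0159) ≈ 2.520 × 0.7639 ≈ 1.925 mg/L.

1.9 mg/L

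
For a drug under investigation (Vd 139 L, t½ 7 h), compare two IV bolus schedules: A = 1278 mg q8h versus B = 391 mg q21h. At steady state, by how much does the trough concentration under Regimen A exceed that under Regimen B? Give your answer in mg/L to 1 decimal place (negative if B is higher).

Regimen A: f = (1/2)^(8/7) ≈ 0.4529; Cmin,ss = (1278/139)·f/(1−f) ≈ 7.611 mg/L.
Regimen B: f = (1/2)^(21/7) ≈ 0.1250; Cmin,ss = (391/139)·f/(1−f) ≈ 0.402 mg/L.
Difference ≈ 7.611 − 0.402 ≈ 7.209 mg/L.

7.2 mg/L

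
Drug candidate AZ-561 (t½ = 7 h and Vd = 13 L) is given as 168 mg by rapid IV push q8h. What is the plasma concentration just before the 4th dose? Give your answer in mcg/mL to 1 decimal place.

9.7 mcg/mL

f = (1/2)^(τ/t½) = (1/2)^(8/7) ≈ 0.4529.
C₀ = D/Vd = 168/13 ≈ 12.923 mcg/mL.
Before the 4th dose, 3 doses have been given. Superposition: Cmin = C₀·(f + f² + … + f^3).
≈ 12.923 × (0.4529 + 0.2051 + 0.0929) ≈ 12.923 × 0.7509 ≈ 9.704 mcg/mL.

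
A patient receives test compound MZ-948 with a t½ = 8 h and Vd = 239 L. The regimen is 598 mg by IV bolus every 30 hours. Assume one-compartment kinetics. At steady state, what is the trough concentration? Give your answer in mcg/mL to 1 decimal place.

Over one 30-h interval, 30/8 ≈ 3.75 half-lives elapse, leaving f ≈ 0.0743 of each dose.
At steady state, accumulation factor R = 1/(1 − e^(−kτ)) ≈ 1.0803.
Single-dose peak C₀ = D/Vd = 598/239 ≈ 2.502 mcg/mL.
Cmax,ss = C₀/(1 − f) ≈ 2.502/0.9257 ≈ 2.703 mcg/mL.
Steady-state trough Cmin,ss = Cmax,ss·f ≈ 2.703 × 0.0743 ≈ 0.201 mcg/mL.

0.2 mcg/mL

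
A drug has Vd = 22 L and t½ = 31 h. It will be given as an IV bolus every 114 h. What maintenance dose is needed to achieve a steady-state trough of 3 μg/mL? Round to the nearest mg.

778 mg

τ/t½ = 114/31 ≈ 3.6774, so f = (1/2)^(114/31) ≈ 0.078160.
Cmin,ss = (D/Vd)·f/(1−f), so D = Cmin,ss·Vd·(1−f)/f.
D = 3 × 22 × (1−f)/f ≈ 3 × 22 × 11.79427 ≈ 778.42 mg.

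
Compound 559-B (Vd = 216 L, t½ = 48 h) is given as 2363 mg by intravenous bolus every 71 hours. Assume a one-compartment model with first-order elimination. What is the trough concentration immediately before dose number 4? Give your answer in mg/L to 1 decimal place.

f = (1/2)^(τ/t½) = (1/2)^(71/48) ≈ 0.3587.
C₀ = D/Vd = 2363/216 ≈ 10.940 mg/L.
Before the 4th dose, 3 doses have been given. Superposition: Cmin = C₀·(f + f² + … + f^3).
≈ 10.940 × (0.3587 + 0.1287 + 0.0462) ≈ 10.940 × 0.5336 ≈ 5.838 mg/L.

5.8 mg/L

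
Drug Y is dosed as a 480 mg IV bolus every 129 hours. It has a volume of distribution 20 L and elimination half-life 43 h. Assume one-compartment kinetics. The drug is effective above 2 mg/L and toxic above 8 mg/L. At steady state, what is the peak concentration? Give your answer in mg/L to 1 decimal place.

27.4 mg/L

τ = 129 h = 3 half-lives, so f = (1/2)^3 = 0.125.
At steady state, R = 1/(1 − 0.125) = 8/7.
Single-dose peak C₀ = D/Vd = 480/20 = 24 mg/L.
Steady-state peak Cmax,ss = C₀·R = 24 × 8/7 ≈ 27.429 mg/L.
Peak 27.4 mg/L vs MTC 8 mg/L: exceeds toxic threshold.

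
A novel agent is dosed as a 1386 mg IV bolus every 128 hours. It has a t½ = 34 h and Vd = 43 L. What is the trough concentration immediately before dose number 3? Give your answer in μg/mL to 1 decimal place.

2.5 μg/mL

f = (1/2)^(τ/t½) = (1/2)^(128/34) ≈ 0.0736.
C₀ = D/Vd = 1386/43 ≈ 32.233 μg/mL.
Before the 3rd dose, 2 doses have been given. Superposition: Cmin = C₀·(f + f²).
≈ 32.233 × (0.0736 + 0.0054) ≈ 32.233 × 0.0790 ≈ 2.546 μg/mL.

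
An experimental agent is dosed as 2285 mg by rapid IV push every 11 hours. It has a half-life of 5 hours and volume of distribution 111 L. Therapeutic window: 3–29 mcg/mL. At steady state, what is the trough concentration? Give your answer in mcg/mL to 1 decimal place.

5.7 mcg/mL

τ/t½ = 11/5 ≈ 2.2, so fraction remaining f = (1/2)^(11/5) ≈ 0.2176.
Accumulation ratio R = 1/(1 − f) ≈ 1/0.7824 ≈ 1.2781.
Single-dose peak C₀ = D/Vd = 2285/111 ≈ 20.586 mcg/mL.
Steady-state peak Cmax,ss = C₀·R ≈ 20.586 × 1.2781 ≈ 26.311 mcg/mL.
Steady-state trough Cmin,ss = Cmax,ss·f ≈ 26.311 × 0.2176 ≈ 5.725 mcg/mL.
Trough 5.7 mcg/mL vs MEC 3 mcg/mL: adequate.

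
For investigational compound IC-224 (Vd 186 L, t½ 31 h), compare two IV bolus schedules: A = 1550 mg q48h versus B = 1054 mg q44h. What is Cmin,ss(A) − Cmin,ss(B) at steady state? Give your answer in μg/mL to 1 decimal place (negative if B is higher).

Regimen A: f = (1/2)^(48/31) ≈ 0.3419; Cmin,ss = (1550/186)·f/(1−f) ≈ 4.329 μg/mL.
Regimen B: f = (1/2)^(44/31) ≈ 0.3739; Cmin,ss = (1054/186)·f/(1−f) ≈ 3.384 μg/mL.
Difference ≈ 4.329 − 3.384 ≈ 0.945 μg/mL.

0.9 μg/mL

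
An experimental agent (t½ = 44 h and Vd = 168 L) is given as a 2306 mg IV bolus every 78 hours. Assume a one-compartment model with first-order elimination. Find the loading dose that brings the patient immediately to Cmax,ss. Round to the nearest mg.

f = (1/2)^(78/44) ≈ 0.292655; accumulation ratio R = 1/(1−f) ≈ 1.41374.
Loading dose to hit Cmax,ss on first dose: D_load = D_maint·R ≈ 2306 × 1.41374 ≈ 3260.08 mg.

3260 mg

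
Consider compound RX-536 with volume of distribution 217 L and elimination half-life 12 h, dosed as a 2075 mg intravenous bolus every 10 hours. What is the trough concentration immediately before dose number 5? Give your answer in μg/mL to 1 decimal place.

f = (1/2)^(τ/t½) = (1/2)^(10/12) ≈ 0.5612.
C₀ = D/Vd = 2075/217 ≈ 9.562 μg/mL.
Before the 5th dose, 4 doses have been given. Superposition: Cmin = C₀·(f + f² + … + f^4).
≈ 9.562 × (0.5612 + 0.3149 + 0.1767 + 0.0992) ≈ 9.562 × 1.1520 ≈ 11.015 μg/mL.

11.0 μg/mL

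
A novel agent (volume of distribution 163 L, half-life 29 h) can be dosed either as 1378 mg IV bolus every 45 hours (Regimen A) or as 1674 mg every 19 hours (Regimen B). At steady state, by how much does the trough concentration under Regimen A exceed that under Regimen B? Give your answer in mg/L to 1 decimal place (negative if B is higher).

Regimen A: f = (1/2)^(45/29) ≈ 0.3411; Cmin,ss = (1378/163)·f/(1−f) ≈ 4.376 mg/L.
Regimen B: f = (1/2)^(19/29) ≈ 0.6350; Cmin,ss = (1674/163)·f/(1−f) ≈ 17.867 mg/L.
Difference ≈ 4.376 − 17.867 ≈ -13.491 mg/L.

-13.5 mg/L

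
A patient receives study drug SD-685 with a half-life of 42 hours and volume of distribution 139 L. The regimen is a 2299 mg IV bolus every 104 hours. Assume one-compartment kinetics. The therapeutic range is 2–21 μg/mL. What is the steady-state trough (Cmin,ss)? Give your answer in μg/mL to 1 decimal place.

k = ln2/t½ = ln2/42 ≈ 0.016504 h⁻¹; fraction remaining f = e^(−kτ) = e^(−0.016504×104) ≈ 0.1797.
At steady state, accumulation factor R = 1/(1 − e^(−kτ)) ≈ 1.2191.
Each bolus raises the concentration by D/Vd = 2299/139 ≈ 16.540 μg/mL.
Cmax,ss = C₀/(1 − f) ≈ 16.540/0.8203 ≈ 20.163 μg/mL.
One interval later, Cmin,ss = Cmax,ss·e^(−kτ) ≈ 20.163 × 0.1797 ≈ 3.623 μg/mL.
Trough 3.6 μg/mL vs MEC 2 μg/mL: adequate.

3.6 μg/mL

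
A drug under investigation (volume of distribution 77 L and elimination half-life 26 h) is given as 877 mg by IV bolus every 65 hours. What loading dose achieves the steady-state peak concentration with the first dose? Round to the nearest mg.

1065 mg

f = (1/2)^(65/26) ≈ 0.176777; accumulation ratio R = 1/(1−f) ≈ 1.21474.
Loading dose to hit Cmax,ss on first dose: D_load = D_maint·R ≈ 877 × 1.21474 ≈ 1065.33 mg.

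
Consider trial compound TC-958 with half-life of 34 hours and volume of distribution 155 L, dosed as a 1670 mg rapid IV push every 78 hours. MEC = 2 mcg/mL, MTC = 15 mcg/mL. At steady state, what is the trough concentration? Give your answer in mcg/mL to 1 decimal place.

k = ln2/t½ = ln2/34 ≈ 0.020387 h⁻¹; fraction remaining f = e^(−kτ) = e^(−0.020387×78) ≈ 0.2039.
Accumulation ratio R = 1/(1 − f) ≈ 1/0.7961 ≈ 1.2561.
Single-dose peak C₀ = D/Vd = 1670/155 ≈ 10.774 mcg/mL.
Cmax,ss = C₀/(1 − f) ≈ 10.774/0.7961 ≈ 13.533 mcg/mL.
One interval later, Cmin,ss = Cmax,ss·e^(−kτ) ≈ 13.533 × 0.2039 ≈ 2.759 mcg/mL.
Trough 2.8 mcg/mL vs MEC 2 mcg/mL: adequate.

2.8 mcg/mL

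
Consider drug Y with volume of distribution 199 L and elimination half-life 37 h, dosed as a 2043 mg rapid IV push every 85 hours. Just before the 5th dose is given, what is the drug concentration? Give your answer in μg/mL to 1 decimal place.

2.6 μg/mL

f = (1/2)^(τ/t½) = (1/2)^(85/37) ≈ 0.2034.
C₀ = D/Vd = 2043/199 ≈ 10.266 μg/mL.
Before the 5th dose, 4 doses have been given. Superposition: Cmin = C₀·(f + f² + … + f^4).
≈ 10.266 × (0.2034 + 0.0414 + 0.0084 + 0.0017) ≈ 10.266 × 0.2549 ≈ 2.617 μg/mL.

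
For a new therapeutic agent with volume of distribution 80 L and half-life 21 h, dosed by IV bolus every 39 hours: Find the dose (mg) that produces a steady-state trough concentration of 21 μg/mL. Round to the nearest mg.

τ/t½ = 39/21 ≈ 1.8571, so f = (1/2)^(39/21) ≈ 0.276022.
Cmin,ss = (D/Vd)·f/(1−f), so D = Cmin,ss·Vd·(1−f)/f.
D = 21 × 80 × (1−f)/f ≈ 21 × 80 × 2.62290 ≈ 4406.47 mg.

4406 mg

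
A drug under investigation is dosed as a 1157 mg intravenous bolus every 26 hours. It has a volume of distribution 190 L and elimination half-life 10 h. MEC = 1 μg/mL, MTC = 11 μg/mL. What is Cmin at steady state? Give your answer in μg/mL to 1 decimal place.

1.2 μg/mL

k = ln2/t½ = ln2/10 ≈ 0.069315 h⁻¹; fraction remaining f = e^(−kτ) = e^(−0.069315×26) ≈ 0.1649.
At steady state, accumulation factor R = 1/(1 − e^(−kτ)) ≈ 1.1975.
Single-dose peak C₀ = D/Vd = 1157/190 ≈ 6.089 μg/mL.
Cmax,ss = C₀/(1 − f) ≈ 6.089/0.8351 ≈ 7.291 μg/mL.
One interval later, Cmin,ss = Cmax,ss·e^(−kτ) ≈ 7.291 × 0.1649 ≈ 1.202 μg/mL.
Trough 1.2 μg/mL vs MEC 1 μg/mL: adequate.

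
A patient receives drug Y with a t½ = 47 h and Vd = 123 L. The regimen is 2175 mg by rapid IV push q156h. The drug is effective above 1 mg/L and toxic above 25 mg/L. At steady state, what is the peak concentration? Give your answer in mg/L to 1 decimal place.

τ/t½ = 156/47 ≈ 3.3191, so fraction remaining f = (1/2)^(156/47) ≈ 0.1002.
Accumulation ratio R = 1/(1 − f) ≈ 1/0.8998 ≈ 1.1114.
Single-dose peak C₀ = D/Vd = 2175/123 ≈ 17.683 mg/L.
Steady-state peak Cmax,ss = C₀·R ≈ 17.683 × 1.1114 ≈ 19.653 mg/L.
Peak 19.7 mg/L vs MTC 25 mg/L: below toxic threshold.

19.7 mg/L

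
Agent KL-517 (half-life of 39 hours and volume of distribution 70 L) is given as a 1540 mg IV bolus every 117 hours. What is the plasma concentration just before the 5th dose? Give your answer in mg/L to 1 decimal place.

3.1 mg/L

f = (1/2)^(τ/t½) = (1/2)^(117/39) ≈ 0.1250.
C₀ = D/Vd = 1540/70 ≈ 22.000 mg/L.
Before the 5th dose, 4 doses have been given. Superposition: Cmin = C₀·(f + f² + … + f^4).
≈ 22.000 × (0.1250 + 0.0156 + 0.0020 + 0.0002) ≈ 22.000 × 0.1428 ≈ 3.142 mg/L.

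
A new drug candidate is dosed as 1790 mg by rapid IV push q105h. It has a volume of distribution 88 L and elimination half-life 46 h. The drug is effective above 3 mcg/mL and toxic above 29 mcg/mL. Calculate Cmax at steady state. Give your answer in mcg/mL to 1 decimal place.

25.6 mcg/mL

τ/t½ = 105/46 ≈ 2.2826, so fraction remaining f = (1/2)^(105/46) ≈ 0.2055.
At steady state, accumulation factor R = 1/(1 − e^(−kτ)) ≈ 1.2587.
Single-dose peak C₀ = D/Vd = 1790/88 ≈ 20.341 mcg/mL.
Cmax,ss = C₀/(1 − f) ≈ 20.341/0.7945 ≈ 25.602 mcg/mL.
Peak 25.6 mcg/mL vs MTC 29 mcg/mL: below toxic threshold.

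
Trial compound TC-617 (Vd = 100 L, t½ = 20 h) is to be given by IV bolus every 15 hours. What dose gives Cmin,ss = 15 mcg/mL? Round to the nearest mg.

τ/t½ = 15/20 ≈ 0.75, so f = (1/2)^(15/20) ≈ 0.594604.
Cmin,ss = (D/Vd)·f/(1−f), so D = Cmin,ss·Vd·(1−f)/f.
D = 15 × 100 × (1−f)/f ≈ 15 × 100 × 0.68179 ≈ 1022.69 mg.

1023 mg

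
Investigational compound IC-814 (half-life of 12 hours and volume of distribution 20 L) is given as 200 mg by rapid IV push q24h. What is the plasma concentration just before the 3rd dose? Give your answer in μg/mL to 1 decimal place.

f = (1/2)^(τ/t½) = (1/2)^(24/12) ≈ 0.2500.
C₀ = D/Vd = 200/20 ≈ 10.000 μg/mL.
Before the 3rd dose, 2 doses have been given. Superposition: Cmin = C₀·(f + f²).
≈ 10.000 × (0.2500 + 0.0625) ≈ 10.000 × 0.3125 ≈ 3.125 μg/mL.

3.1 μg/mL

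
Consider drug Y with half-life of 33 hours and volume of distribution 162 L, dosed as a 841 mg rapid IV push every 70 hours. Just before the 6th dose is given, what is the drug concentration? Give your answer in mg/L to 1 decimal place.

1.5 mg/L

f = (1/2)^(τ/t½) = (1/2)^(70/33) ≈ 0.2299.
C₀ = D/Vd = 841/162 ≈ 5.191 mg/L.
Before the 6th dose, 5 doses have been given. Superposition: Cmin = C₀·(f + f² + … + f^5).
≈ 5.191 × (0.2299 + 0.0529 + 0.0122 + 0.0028 + 0.0006) ≈ 5.191 × 0.2984 ≈ 1.549 mg/L.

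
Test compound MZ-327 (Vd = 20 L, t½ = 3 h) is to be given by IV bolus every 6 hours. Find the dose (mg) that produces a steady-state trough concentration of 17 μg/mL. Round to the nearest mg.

τ/t½ = 6/3 ≈ 2, so f = (1/2)^(6/3) ≈ 0.250000.
Cmin,ss = (D/Vd)·f/(1−f), so D = Cmin,ss·Vd·(1−f)/f.
D = 17 × 20 × (1−f)/f ≈ 17 × 20 × 3.00000 ≈ 1020.00 mg.

1020 mg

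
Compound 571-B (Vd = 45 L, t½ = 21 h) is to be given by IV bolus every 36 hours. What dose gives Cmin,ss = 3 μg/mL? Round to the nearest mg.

τ/t½ = 36/21 ≈ 1.7143, so f = (1/2)^(36/21) ≈ 0.304753.
Cmin,ss = (D/Vd)·f/(1−f), so D = Cmin,ss·Vd·(1−f)/f.
D = 3 × 45 × (1−f)/f ≈ 3 × 45 × 2.28135 ≈ 307.98 mg.

308 mg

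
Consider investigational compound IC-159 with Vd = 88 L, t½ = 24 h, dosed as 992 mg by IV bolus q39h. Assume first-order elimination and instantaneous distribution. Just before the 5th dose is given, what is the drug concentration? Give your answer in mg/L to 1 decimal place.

f = (1/2)^(τ/t½) = (1/2)^(39/24) ≈ 0.3242.
C₀ = D/Vd = 992/88 ≈ 11.273 mg/L.
Before the 5th dose, 4 doses have been given. Superposition: Cmin = C₀·(f + f² + … + f^4).
≈ 11.273 × (0.3242 + 0.1051 + 0.0341 + 0.0110) ≈ 11.273 × 0.4744 ≈ 5.348 mg/L.

5.3 mg/L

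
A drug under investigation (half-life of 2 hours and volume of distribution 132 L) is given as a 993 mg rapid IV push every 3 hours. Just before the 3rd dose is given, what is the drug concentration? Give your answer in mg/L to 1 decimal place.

f = (1/2)^(τ/t½) = (1/2)^(3/2) ≈ 0.3536.
C₀ = D/Vd = 993/132 ≈ 7.523 mg/L.
Before the 3rd dose, 2 doses have been given. Superposition: Cmin = C₀·(f + f²).
≈ 7.523 × (0.3536 + 0.1250) ≈ 7.523 × 0.4786 ≈ 3.601 mg/L.

3.6 mg/L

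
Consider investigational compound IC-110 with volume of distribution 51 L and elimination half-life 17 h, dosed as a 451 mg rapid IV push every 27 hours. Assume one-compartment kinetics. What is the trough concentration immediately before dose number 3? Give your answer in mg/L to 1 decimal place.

f = (1/2)^(τ/t½) = (1/2)^(27/17) ≈ 0.3326.
C₀ = D/Vd = 451/51 ≈ 8.843 mg/L.
Before the 3rd dose, 2 doses have been given. Superposition: Cmin = C₀·(f + f²).
≈ 8.843 × (0.3326 + 0.1106) ≈ 8.843 × 0.4432 ≈ 3.919 mg/L.

3.9 mg/L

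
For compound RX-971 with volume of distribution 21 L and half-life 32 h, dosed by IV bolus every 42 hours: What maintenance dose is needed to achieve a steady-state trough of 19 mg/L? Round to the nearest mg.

592 mg

τ/t½ = 42/32 ≈ 1.3125, so f = (1/2)^(42/32) ≈ 0.402623.
Cmin,ss = (D/Vd)·f/(1−f), so D = Cmin,ss·Vd·(1−f)/f.
D = 19 × 21 × (1−f)/f ≈ 19 × 21 × 1.48371 ≈ 592.00 mg.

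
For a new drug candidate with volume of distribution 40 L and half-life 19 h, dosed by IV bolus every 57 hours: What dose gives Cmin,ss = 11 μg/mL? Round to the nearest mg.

3080 mg

τ/t½ = 57/19 ≈ 3, so f = (1/2)^(57/19) ≈ 0.125000.
Cmin,ss = (D/Vd)·f/(1−f), so D = Cmin,ss·Vd·(1−f)/f.
D = 11 × 40 × (1−f)/f ≈ 11 × 40 × 7.00000 ≈ 3080.00 mg.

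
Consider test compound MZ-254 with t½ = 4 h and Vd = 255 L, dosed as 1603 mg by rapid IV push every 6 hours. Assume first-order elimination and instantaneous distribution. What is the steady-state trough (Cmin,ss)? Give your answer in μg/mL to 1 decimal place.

3.4 μg/mL

Over one 6-h interval, 6/4 ≈ 1.5 half-lives elapse, leaving f ≈ 0.3536 of each dose.
At steady state, accumulation factor R = 1/(1 − e^(−kτ)) ≈ 1.5470.
Each bolus raises the concentration by D/Vd = 1603/255 ≈ 6.286 μg/mL.
Cmax,ss = C₀/(1 − f) ≈ 6.286/0.6464 ≈ 9.725 μg/mL.
Steady-state trough Cmin,ss = Cmax,ss·f ≈ 9.725 × 0.3536 ≈ 3.439 μg/mL.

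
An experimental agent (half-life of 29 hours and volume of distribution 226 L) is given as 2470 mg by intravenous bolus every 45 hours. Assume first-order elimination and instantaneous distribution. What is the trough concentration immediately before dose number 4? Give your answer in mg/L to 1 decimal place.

f = (1/2)^(τ/t½) = (1/2)^(45/29) ≈ 0.3411.
C₀ = D/Vd = 2470/226 ≈ 10.929 mg/L.
Before the 4th dose, 3 doses have been given. Superposition: Cmin = C₀·(f + f² + … + f^3).
≈ 10.929 × (0.3411 + 0.1163 + 0.0397) ≈ 10.929 × 0.4971 ≈ 5.433 mg/L.

5.4 mg/L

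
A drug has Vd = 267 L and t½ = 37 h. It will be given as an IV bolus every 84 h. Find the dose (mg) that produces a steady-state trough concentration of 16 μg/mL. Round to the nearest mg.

16337 mg

τ/t½ = 84/37 ≈ 2.2703, so f = (1/2)^(84/37) ≈ 0.207291.
Cmin,ss = (D/Vd)·f/(1−f), so D = Cmin,ss·Vd·(1−f)/f.
D = 16 × 267 × (1−f)/f ≈ 16 × 267 × 3.82414 ≈ 16336.73 mg.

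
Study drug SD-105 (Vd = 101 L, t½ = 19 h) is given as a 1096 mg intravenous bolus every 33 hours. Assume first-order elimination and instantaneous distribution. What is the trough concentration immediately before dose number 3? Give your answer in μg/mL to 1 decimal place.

f = (1/2)^(τ/t½) = (1/2)^(33/19) ≈ 0.3000.
C₀ = D/Vd = 1096/101 ≈ 10.851 μg/mL.
Before the 3rd dose, 2 doses have been given. Superposition: Cmin = C₀·(f + f²).
≈ 10.851 × (0.3000 + 0.0900) ≈ 10.851 × 0.3900 ≈ 4.232 μg/mL.

4.2 μg/mL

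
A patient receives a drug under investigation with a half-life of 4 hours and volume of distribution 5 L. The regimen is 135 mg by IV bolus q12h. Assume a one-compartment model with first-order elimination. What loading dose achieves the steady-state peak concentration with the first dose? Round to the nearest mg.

154 mg

f = (1/2)^(12/4) ≈ 0.125000; accumulation ratio R = 1/(1−f) ≈ 1.14286.
Loading dose to hit Cmax,ss on first dose: D_load = D_maint·R ≈ 135 × 1.14286 ≈ 154.29 mg.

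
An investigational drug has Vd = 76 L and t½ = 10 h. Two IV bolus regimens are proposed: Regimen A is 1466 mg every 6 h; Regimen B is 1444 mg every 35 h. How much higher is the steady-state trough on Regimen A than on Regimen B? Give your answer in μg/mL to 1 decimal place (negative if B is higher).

Regimen A: f = (1/2)^(6/10) ≈ 0.6598; Cmin,ss = (1466/76)·f/(1−f) ≈ 37.411 μg/mL.
Regimen B: f = (1/2)^(35/10) ≈ 0.0884; Cmin,ss = (1444/76)·f/(1−f) ≈ 1.842 μg/mL.
Difference ≈ 37.411 − 1.842 ≈ 35.569 μg/mL.

35.6 μg/mL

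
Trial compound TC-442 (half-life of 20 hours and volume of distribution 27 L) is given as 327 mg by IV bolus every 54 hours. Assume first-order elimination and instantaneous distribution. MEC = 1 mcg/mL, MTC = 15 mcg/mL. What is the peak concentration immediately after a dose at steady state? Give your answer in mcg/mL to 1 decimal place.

14.3 mcg/mL

τ/t½ = 54/20 ≈ 2.7, so fraction remaining f = (1/2)^(54/20) ≈ 0.1539.
At steady state, accumulation factor R = 1/(1 − e^(−kτ)) ≈ 1.1819.
Single-dose peak C₀ = D/Vd = 327/27 ≈ 12.111 mcg/mL.
Steady-state peak Cmax,ss = C₀·R ≈ 12.111 × 1.1819 ≈ 14.314 mcg/mL.
Peak 14.3 mcg/mL vs MTC 15 mcg/mL: below toxic threshold.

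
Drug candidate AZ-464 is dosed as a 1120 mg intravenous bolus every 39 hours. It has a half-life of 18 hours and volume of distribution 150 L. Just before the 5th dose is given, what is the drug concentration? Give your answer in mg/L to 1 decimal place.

f = (1/2)^(τ/t½) = (1/2)^(39/18) ≈ 0.2227.
C₀ = D/Vd = 1120/150 ≈ 7.467 mg/L.
Before the 5th dose, 4 doses have been given. Superposition: Cmin = C₀·(f + f² + … + f^4).
≈ 7.467 × (0.2227 + 0.0496 + 0.0110 + 0.0025) ≈ 7.467 × 0.2858 ≈ 2.134 mg/L.

2.1 mg/L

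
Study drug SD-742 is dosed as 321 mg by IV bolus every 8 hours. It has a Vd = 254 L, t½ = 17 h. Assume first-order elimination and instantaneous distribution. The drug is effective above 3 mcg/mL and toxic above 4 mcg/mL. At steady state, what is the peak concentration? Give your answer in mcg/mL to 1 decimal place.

Over one 8-h interval, 8/17 ≈ 0.47059 half-lives elapse, leaving f ≈ 0.7217 of each dose.
Accumulation ratio R = 1/(1 − f) ≈ 1/0.2783 ≈ 3.5932.
Each bolus raises the concentration by D/Vd = 321/254 ≈ 1.264 mcg/mL.
Cmax,ss = C₀/(1 − f) ≈ 1.264/0.2783 ≈ 4.542 mcg/mL.
Peak 4.5 mcg/mL vs MTC 4 mcg/mL: exceeds toxic threshold.

4.5 mcg/mL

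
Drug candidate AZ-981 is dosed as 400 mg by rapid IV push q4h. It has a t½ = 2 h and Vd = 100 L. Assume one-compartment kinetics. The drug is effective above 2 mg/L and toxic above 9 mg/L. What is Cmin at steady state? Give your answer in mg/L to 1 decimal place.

τ = 4 h = 2 half-lives, so f = (1/2)^2 = 0.25.
Accumulation ratio R = 1/(1 − f) = 1/0.75 = 4/3.
Single-dose peak C₀ = D/Vd = 400/100 = 4 mg/L.
Steady-state peak Cmax,ss = C₀·R = 4 × 4/3 ≈ 5.333 mg/L.
Steady-state trough Cmin,ss = Cmax,ss·f ≈ 5.333 × 0.25 ≈ 1.333 mg/L.
Trough 1.3 mg/L vs MEC 2 mg/L: subtherapeutic.

1.3 mg/L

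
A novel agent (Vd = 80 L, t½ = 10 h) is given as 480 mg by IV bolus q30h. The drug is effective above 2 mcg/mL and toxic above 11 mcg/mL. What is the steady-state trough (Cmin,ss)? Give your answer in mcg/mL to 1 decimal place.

0.9 mcg/mL

The dosing interval is 3 half-lives, so f = 2^(−3) = 0.125.
Accumulation ratio R = 1/(1 − f) = 1/0.875 = 8/7.
Single-dose peak C₀ = D/Vd = 480/80 = 6 mcg/mL.
Steady-state peak Cmax,ss = C₀·R = 6 × 8/7 ≈ 6.857 mcg/mL.
Steady-state trough Cmin,ss = Cmax,ss·f ≈ 6.857 × 0.125 ≈ 0.857 mcg/mL.
Trough 0.9 mcg/mL vs MEC 2 mcg/mL: subtherapeutic.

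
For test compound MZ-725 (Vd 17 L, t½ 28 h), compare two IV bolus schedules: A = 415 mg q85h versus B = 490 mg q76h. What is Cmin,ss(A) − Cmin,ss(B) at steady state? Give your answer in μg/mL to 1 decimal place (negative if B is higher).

Regimen A: f = (1/2)^(85/28) ≈ 0.1219; Cmin,ss = (415/17)·f/(1−f) ≈ 3.389 μg/mL.
Regimen B: f = (1/2)^(76/28) ≈ 0.1524; Cmin,ss = (490/17)·f/(1−f) ≈ 5.183 μg/mL.
Difference ≈ 3.389 − 5.183 ≈ -1.794 μg/mL.

-1.8 μg/mL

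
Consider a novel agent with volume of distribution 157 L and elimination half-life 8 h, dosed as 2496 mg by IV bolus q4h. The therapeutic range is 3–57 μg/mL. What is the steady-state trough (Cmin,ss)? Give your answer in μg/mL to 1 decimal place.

38.4 μg/mL

k = ln2/t½ = ln2/8 ≈ 0.086643 h⁻¹; fraction remaining f = e^(−kτ) = e^(−0.086643×4) ≈ 0.7071.
At steady state, accumulation factor R = 1/(1 − e^(−kτ)) ≈ 3.4141.
Each bolus raises the concentration by D/Vd = 2496/157 ≈ 15.898 μg/mL.
Steady-state peak Cmax,ss = C₀·R ≈ 15.898 × 3.4141 ≈ 54.277 μg/mL.
One interval later, Cmin,ss = Cmax,ss·e^(−kτ) ≈ 54.277 × 0.7071 ≈ 38.379 μg/mL.
Trough 38.4 μg/mL vs MEC 3 μg/mL: adequate.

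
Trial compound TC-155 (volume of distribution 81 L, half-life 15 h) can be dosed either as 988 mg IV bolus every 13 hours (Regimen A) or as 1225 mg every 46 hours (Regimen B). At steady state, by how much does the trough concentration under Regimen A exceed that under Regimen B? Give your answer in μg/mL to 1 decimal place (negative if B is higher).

12.8 μg/mL

Regimen A: f = (1/2)^(13/15) ≈ 0.5484; Cmin,ss = (988/81)·f/(1−f) ≈ 14.812 μg/mL.
Regimen B: f = (1/2)^(46/15) ≈ 0.1194; Cmin,ss = (1225/81)·f/(1−f) ≈ 2.051 μg/mL.
Difference ≈ 14.812 − 2.051 ≈ 12.761 μg/mL.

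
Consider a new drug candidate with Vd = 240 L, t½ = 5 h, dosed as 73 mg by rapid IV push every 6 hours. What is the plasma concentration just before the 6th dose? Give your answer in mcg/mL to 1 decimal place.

0.2 mcg/mL

f = (1/2)^(τ/t½) = (1/2)^(6/5) ≈ 0.4353.
C₀ = D/Vd = 73/240 ≈ 0.304 mcg/mL.
Before the 6th dose, 5 doses have been given. Superposition: Cmin = C₀·(f + f² + … + f^5).
≈ 0.304 × (0.4353 + 0.1895 + 0.0825 + 0.0359 + 0.0156) ≈ 0.304 × 0.7588 ≈ 0.231 mcg/mL.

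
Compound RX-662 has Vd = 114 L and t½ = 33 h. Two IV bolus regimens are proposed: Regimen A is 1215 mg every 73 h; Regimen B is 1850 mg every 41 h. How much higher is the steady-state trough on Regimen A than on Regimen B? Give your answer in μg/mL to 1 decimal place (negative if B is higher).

-8.9 μg/mL

Regimen A: f = (1/2)^(73/33) ≈ 0.2158; Cmin,ss = (1215/114)·f/(1−f) ≈ 2.933 μg/mL.
Regimen B: f = (1/2)^(41/33) ≈ 0.4227; Cmin,ss = (1850/114)·f/(1−f) ≈ 11.882 μg/mL.
Difference ≈ 2.933 − 11.882 ≈ -8.949 μg/mL.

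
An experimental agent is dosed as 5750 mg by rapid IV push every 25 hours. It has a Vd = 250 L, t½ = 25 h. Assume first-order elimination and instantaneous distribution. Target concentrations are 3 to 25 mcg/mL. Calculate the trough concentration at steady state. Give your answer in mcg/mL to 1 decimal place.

23.0 mcg/mL

τ = 25 h = 1 half-life, so f = (1/2)^1 = 0.5.
Accumulation ratio R = 1/(1 − f) = 1/0.5 = 2/1.
Single-dose peak C₀ = D/Vd = 5750/250 = 23 mcg/mL.
Steady-state peak Cmax,ss = C₀·R = 23 × 2/1 ≈ 46.000 mcg/mL.
Steady-state trough Cmin,ss = Cmax,ss·f ≈ 46.000 × 0.5 ≈ 23.000 mcg/mL.
Trough 23.0 mcg/mL vs MEC 3 mcg/mL: adequate.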